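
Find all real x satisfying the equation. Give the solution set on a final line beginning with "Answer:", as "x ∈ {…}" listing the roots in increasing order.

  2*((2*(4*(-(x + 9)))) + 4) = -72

Step 1. [2*((2*(4*(-(x + 9)))) + 4) = -72] 2·(inner) — divide through by 2 ⇒ div: (2*(4*(-(x + 9)))) + 4 = -36.
Step 2. [(2*(4*(-(x + 9)))) + 4 = -36] +4 is outermost — subtract 4 both sides. So sub: 2*(4*(-(x + 9))) = -40.
Step 3. [2*(4*(-(x + 9))) = -40] LHS = 2·(…); ÷2 both sides, so div: 4*(-(x + 9)) = -20.
Step 4. [4*(-(x + 9)) = -20] divide by the outer 4 ⇒ div: -(x + 9) = -5.
Step 5. [-(x + 9) = -5] LHS negated; negate both sides. So neg: x + 9 = 5.
Step 6. [x + 9 = 5] +9 is outermost — subtract 9 both sides, so sub: x = -4.

Answer: x ∈ {-4}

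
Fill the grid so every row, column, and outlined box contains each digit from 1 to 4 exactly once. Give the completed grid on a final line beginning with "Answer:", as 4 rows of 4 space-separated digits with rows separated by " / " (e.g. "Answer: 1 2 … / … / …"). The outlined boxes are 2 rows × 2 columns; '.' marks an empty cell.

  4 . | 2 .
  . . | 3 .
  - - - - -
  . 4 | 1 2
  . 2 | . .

Step 1. [r2c2∈{1}] r2c2's peers cover all but 1, so r2c2=1.
Step 2. [r4c4∈{3,4}] across col 4, 3 lands solely at r4c4, so r4c4=3.
Step 3. [r2c1∈{2}] r2c1's peers cover all but 2, so r2c1=2.
Step 4. [r2c4∈{4}] r2c4 is down to just 4 ⇒ r2c4=4.
Step 5. [r4c1∈{1}] r4c1's peers cover all but 1 ⇒ r4c1=1.
Step 6. [r1c2∈{3}] nothing but 3 survives at r1c2 ⇒ r1c2=3.
Step 7. [r4c3∈{4}] only 4 remains possible at r4c3 ⇒ r4c3=4.
Step 8. [r1c4∈{1}] r1c4 has the single candidate 1, so r1c4=1.
Step 9. [r3c1∈{3}] r3c1 is down to just 3. So r3c1=3.

Answer: 4 3 2 1 / 2 1 3 4 / 3 4 1 2 / 1 2 4 3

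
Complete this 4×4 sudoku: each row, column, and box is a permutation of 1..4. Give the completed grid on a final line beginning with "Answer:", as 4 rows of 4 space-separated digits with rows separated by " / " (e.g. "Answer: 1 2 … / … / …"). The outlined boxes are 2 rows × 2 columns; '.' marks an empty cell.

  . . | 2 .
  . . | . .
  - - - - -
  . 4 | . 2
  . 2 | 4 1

Step 1. [r2c3∈{1,3}] in col 3, 1 fits only at r2c3, so r2c3=1.
Step 2. [r2c2∈{3}] r2c2 has the single candidate 3. So r2c2=3.
Step 3. [r3c1∈{1,3}] in row 3, 1 fits only at r3c1, so r3c1=1.
Step 4. [r2c4∈{4}] r2c4 has the single candidate 4. So r2c4=4.
Step 5. [r1c2∈{1}] nothing but 1 survives at r1c2 ⇒ r1c2=1.
Step 6. [r1c1∈{4}] r1c1 has the single candidate 4, so r1c1=4.
Step 7. [r2c1∈{2}] only 2 remains possible at r2c1 ⇒ r2c1=2.
Step 8. [r1c4∈{3}] r1c4 has the single candidate 3 ⇒ r1c4=3.
Step 9. [r3c3∈{3}] r3c3 is down to just 3 ⇒ r3c3=3.
Step 10. [r4c1∈{3}] r4c1's peers cover all but 3. So r4c1=3.

Answer: 4 1 2 3 / 2 3 1 4 / 1 4 3 2 / 3 2 4 1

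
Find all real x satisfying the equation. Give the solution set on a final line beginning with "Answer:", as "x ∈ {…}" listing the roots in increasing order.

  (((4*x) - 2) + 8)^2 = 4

Step 1. [(((4*x) - 2) + 8)^2 = 4] 4 ≥ 0, LHS is (·)² — take ±√ ⇒ sqrt: ((4*x) - 2) + 8 = 2 or -2.
Step 2. [((4*x) - 2) + 8 = 2 or -2] 8 comes off first (subtract 8). So sub: (4*x) - 2 = -6 or -10.
Step 3. [(4*x) - 2 = -6 or -10] add 2: x sits inside (… - 2). So sub: 4*x = -4 or -8.
Step 4. [4*x = -4 or -8] leading coefficient 4: divide by 4 ⇒ div: x = -1 or -2.

Answer: x ∈ {-2, -1}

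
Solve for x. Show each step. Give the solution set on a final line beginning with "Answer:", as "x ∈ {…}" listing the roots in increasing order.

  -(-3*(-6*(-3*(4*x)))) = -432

Step 1. [-(-3*(-6*(-3*(4*x)))) = -432] LHS negated; negate both sides, so neg: -3*(-6*(-3*(4*x))) = 432.
Step 2. [-3*(-6*(-3*(4*x))) = 432] -3·(inner) — divide through by -3, so div: -6*(-3*(4*x)) = -144.
Step 3. [-6*(-3*(4*x)) = -144] leading coefficient -6: divide by -6 ⇒ div: -3*(4*x) = 24.
Step 4. [-3*(4*x) = 24] -3 out front; divide by -3 ⇒ div: 4*x = -8.
Step 5. [4*x = -8] 4 out front; divide by 4, so div: x = -2.

Answer: x ∈ {-2}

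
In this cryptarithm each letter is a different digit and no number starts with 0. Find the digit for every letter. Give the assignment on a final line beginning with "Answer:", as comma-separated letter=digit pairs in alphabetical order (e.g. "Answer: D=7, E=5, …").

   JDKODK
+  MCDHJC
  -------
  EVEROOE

Step 1. [col 1: K + C ≡ E (mod 10)] no forcing yet in column 1 (carry-in 0); E=1 is free and consistent — try it ⇒ E=1.
Step 2. [col 1: K + C ≡ E (mod 10)] column 1 (K + C ≡ E (mod 10), carry-in 0) doesn't pin C yet; pick C=3 and continue ⇒ C=3.
Step 3. [col 1: K + C ≡ E (mod 10)] from column 1 (C=3, E=1, carry-in 0, digits 1,3 already taken and all letters distinct): K must equal 8 ⇒ K=8.
Step 4. [col 2: D + J ≡ O (mod 10)] column 2 (D + J ≡ O (mod 10), carry-in 1) doesn't pin O yet; pick O=2 and continue. So O=2.
Step 5. [col 2: D + J ≡ O (mod 10)] several values work for D in column 2 (D + J ≡ O (mod 10), carry-in 1); try D=7, so D=7.
Step 6. [col 2: D + J ≡ O (mod 10)] from column 2 (D=7, O=2, carry-in 1, digits 1,2,3,7,8 already taken and all letters distinct): J must equal 4, so J=4.
Step 7. [col 3: O + H ≡ O (mod 10)] column 3: given O=2, carry-in 1, and digits 1,2,3,4,7,8 already taken and all letters distinct, O+H≡O (mod 10) forces H=9. So H=9.
Step 8. [col 4: K + D ≡ R (mod 10)] in column 4 we have K+D≡R with carry-in 1; given K=8, D=7 and digits 1,2,3,4,7,8,9 already taken and all letters distinct, that pins R to 6. So R=6.
Step 9. [col 6: J + M ≡ V (mod 10)] no forcing yet in column 6 (carry-in 1); V=0 is free and consistent — try it ⇒ V=0.
Step 10. [col 6: J + M ≡ V (mod 10)] from column 6 (J=4, V=0, carry-in 1, digits 0,1,2,3,4,6,7,8,9 already taken and all letters distinct): M must equal 5, so M=5.

Answer: C=3, D=7, E=1, H=9, J=4, K=8, M=5, O=2, R=6, V=0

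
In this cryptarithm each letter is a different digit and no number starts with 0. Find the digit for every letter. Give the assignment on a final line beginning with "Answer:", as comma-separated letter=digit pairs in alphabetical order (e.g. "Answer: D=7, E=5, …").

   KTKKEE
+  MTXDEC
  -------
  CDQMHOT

Step 1. [col 1: E + C ≡ T (mod 10)] C=1 is one option consistent with column 1 (E + C ≡ T (mod 10), carry-in 0) — take it. So C=1.
Step 2. [col 1: E + C ≡ T (mod 10)] T=3 is one option consistent with column 1 (E + C ≡ T (mod 10), carry-in 0) — take it, so T=3.
Step 3. [col 1: E + C ≡ T (mod 10)] from column 1 (C=1, T=3, carry-in 0, digits 1,3 already taken and all letters distinct): E must equal 2, so E=2.
Step 4. [col 2: E + E ≡ O (mod 10)] in column 2 we have E+E≡O with carry-in 0; given E=2 and digits 1,2,3 already taken and all letters distinct, that pins O to 4, so O=4.
Step 5. [col 3: K + D ≡ H (mod 10)] no forcing yet in column 3 (carry-in 0); K=8 is free and consistent — try it, so K=8.
Step 6. [col 3: K + D ≡ H (mod 10)] no forcing yet in column 3 (carry-in 0); D=7 is free and consistent — try it. So D=7.
Step 7. [col 3: K + D ≡ H (mod 10)] in column 3 we have K+D≡H with carry-in 0; given K=8, D=7 and digits 1,2,3,4,7,8 already taken and all letters distinct, that pins H to 5. So H=5.
Step 8. [col 4: K + X ≡ M (mod 10)] from column 4 (K=8, carry-in 1, digits 1,2,3,4,5,7,8 already taken and all letters distinct): X must equal 0. So X=0.
Step 9. [col 4: K + X ≡ M (mod 10)] column 4: given K=8, X=0, carry-in 1, and digits 0,1,2,3,4,5,7,8 already taken and all letters distinct, K+X≡M (mod 10) forces M=9 ⇒ M=9.
Step 10. [col 5: T + T ≡ Q (mod 10)] from column 5 (T=3, carry-in 0, digits 0,1,2,3,4,5,7,8,9 already taken and all letters distinct): Q must equal 6, so Q=6.

Answer: C=1, D=7, E=2, H=5, K=8, M=9, O=4, Q=6, T=3, X=0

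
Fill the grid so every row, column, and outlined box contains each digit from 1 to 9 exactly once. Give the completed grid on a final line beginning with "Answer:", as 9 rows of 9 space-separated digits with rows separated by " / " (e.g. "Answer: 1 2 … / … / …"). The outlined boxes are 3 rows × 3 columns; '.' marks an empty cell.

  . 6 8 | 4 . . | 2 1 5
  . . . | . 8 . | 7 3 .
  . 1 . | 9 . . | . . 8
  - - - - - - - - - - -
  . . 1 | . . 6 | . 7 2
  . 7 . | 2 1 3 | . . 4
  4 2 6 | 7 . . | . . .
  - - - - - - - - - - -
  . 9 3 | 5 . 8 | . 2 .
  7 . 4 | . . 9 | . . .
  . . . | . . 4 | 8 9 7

Step 1. [r6c6∈{5}] r6c6's peers cover all but 5 ⇒ r6c6=5.
Step 2. [r3c5∈{2,3,5,6,7}] 5 has one home in col 5: r3c5 ⇒ r3c5=5.
Step 3. [r9c2∈{5}] r9c2's peers cover all but 5. So r9c2=5.
Step 4. [r1c1∈{3,9}] r1c1 is the only open cell in row 1 admitting 9, so r1c1=9.
Step 5. [r2c4∈{1,6}] 6 has one home in box 2: r2c4, so r2c4=6.
Step 6. [r9c3∈{2}] r9c3 is down to just 2. So r9c3=2.
Step 7. [r4c2∈{3,8}] in col 2, 3 fits only at r4c2. So r4c2=3.
Step 8. [r7c7∈{1,4,6}] row 7 places 4 nowhere but r7c7 ⇒ r7c7=4.
Step 9. [r3c7∈{6}] r3c7's peers cover all but 6, so r3c7=6.
Step 10. [r1c5∈{3,7}] 3 has one home in row 1: r1c5 ⇒ r1c5=3.
Step 11. [r6c5∈{9}] r6c5 has the single candidate 9, so r6c5=9.
Step 12. [r9c5∈{6}] only 6 remains possible at r9c5, so r9c5=6.
Step 13. [r5c8∈{5,6,8}] across row 5, 6 lands solely at r5c8, so r5c8=6.
Step 14. [r8c9∈{1,3,6}] row 8 places 6 nowhere but r8c9. So r8c9=6.
Step 15. [r8c7∈{1,3,5}] in box 9, 3 fits only at r8c7, so r8c7=3.
Step 16. [r9c1∈{1}] r9c1 is down to just 1. So r9c1=1.
Step 17. [r4c7∈{5,9}] 9 has one home in row 4: r4c7, so r4c7=9.
Step 18. [r4c1∈{5,8}] across row 4, 5 lands solely at r4c1. So r4c1=5.
Step 19. [r2c1∈{2}] nothing but 2 survives at r2c1 ⇒ r2c1=2.
Step 20. [r3c3∈{7}] only 7 remains possible at r3c3. So r3c3=7.
Step 21. [r6c9∈{1,3}] row 6 places 3 nowhere but r6c9 ⇒ r6c9=3.
Step 22. [r6c8∈{8}] nothing but 8 survives at r6c8 ⇒ r6c8=8.
Step 23. [r6c7∈{1}] r6c7's peers cover all but 1, so r6c7=1.
Step 24. [r2c6∈{1}] r2c6 has the single candidate 1, so r2c6=1.
Step 25. [r2c9∈{9}] nothing but 9 survives at r2c9. So r2c9=9.
Step 26. [r8c2∈{8}] only 8 remains possible at r8c2, so r8c2=8.
Step 27. [r7c9∈{1}] nothing but 1 survives at r7c9, so r7c9=1.
Step 28. [r3c1∈{3}] r3c1 is down to just 3. So r3c1=3.
Step 29. [r4c5∈{4}] r4c5 is down to just 4. So r4c5=4.
Step 30. [r4c4∈{8}] only 8 remains possible at r4c4, so r4c4=8.
Step 31. [r3c6∈{2}] r3c6 has the single candidate 2, so r3c6=2.
Step 32. [r7c1∈{6}] r7c1 has the single candidate 6 ⇒ r7c1=6.
Step 33. [r7c5∈{7}] nothing but 7 survives at r7c5. So r7c5=7.
Step 34. [r8c5∈{2}] r8c5 is down to just 2, so r8c5=2.
Step 35. [r5c1∈{8}] r5c1 has the single candidate 8, so r5c1=8.
Step 36. [r1c6∈{7}] only 7 remains possible at r1c6, so r1c6=7.
Step 37. [r2c2∈{4}] only 4 remains possible at r2c2 ⇒ r2c2=4.
Step 38. [r3c8∈{4}] r3c8 is down to just 4 ⇒ r3c8=4.
Step 39. [r5c3∈{9}] r5c3 has the single candidate 9, so r5c3=9.
Step 40. [r5c7∈{5}] only 5 remains possible at r5c7. So r5c7=5.
Step 41. [r2c3∈{5}] only 5 remains possible at r2c3. So r2c3=5.
Step 42. [r8c4∈{1}] only 1 remains possible at r8c4. So r8c4=1.
Step 43. [r8c8∈{5}] r8c8's peers cover all but 5. So r8c8=5.
Step 44. [r9c4∈{3}] r9c4 has the single candidate 3, so r9c4=3.

Answer: 9 6 8 4 3 7 2 1 5 / 2 4 5 6 8 1 7 3 9 / 3 1 7 9 5 2 6 4 8 / 5 3 1 8 4 6 9 7 2 / 8 7 9 2 1 3 5 6 4 / 4 2 6 7 9 5 1 8 3 / 6 9 3 5 7 8 4 2 1 / 7 8 4 1 2 9 3 5 6 / 1 5 2 3 6 4 8 9 7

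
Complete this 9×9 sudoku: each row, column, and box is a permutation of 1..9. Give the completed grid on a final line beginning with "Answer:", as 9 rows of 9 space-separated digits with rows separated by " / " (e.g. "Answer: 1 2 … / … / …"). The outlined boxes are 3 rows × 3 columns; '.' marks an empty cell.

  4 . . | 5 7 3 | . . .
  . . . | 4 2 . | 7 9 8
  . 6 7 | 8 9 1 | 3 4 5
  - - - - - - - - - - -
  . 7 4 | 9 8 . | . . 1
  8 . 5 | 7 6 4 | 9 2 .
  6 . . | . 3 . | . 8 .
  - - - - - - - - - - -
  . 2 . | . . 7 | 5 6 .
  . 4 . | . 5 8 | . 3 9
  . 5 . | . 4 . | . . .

Step 1. [r6c4∈{1,2}] in box 5, 1 fits only at r6c4. So r6c4=1.
Step 2. [r7c3∈{1,3,8,9}] in row 7, 8 fits only at r7c3 ⇒ r7c3=8.
Step 3. [r4c1∈{2,3}] in row 4, 3 fits only at r4c1. So r4c1=3.
Step 4. [r9c3∈{1,3,6,9}] 3 has one home in box 7: r9c3 ⇒ r9c3=3.
Step 5. [r2c3∈{1}] nothing but 1 survives at r2c3, so r2c3=1.
Step 6. [r6c3∈{2,9}] across box 4, 2 lands solely at r6c3. So r6c3=2.
Step 7. [r9c8∈{1,7}] across col 8, 7 lands solely at r9c8, so r9c8=7.
Step 8. [r9c9∈{2}] only 2 remains possible at r9c9 ⇒ r9c9=2.
Step 9. [r8c7∈{1}] only 1 remains possible at r8c7, so r8c7=1.
Step 10. [r7c1∈{1,9}] in row 7, 9 fits only at r7c1. So r7c1=9.
Step 11. [r9c4∈{6}] only 6 remains possible at r9c4 ⇒ r9c4=6.
Step 12. [r1c7∈{2,6}] in row 1, 2 fits only at r1c7. So r1c7=2.
Step 13. [r6c6∈{5}] r6c6's peers cover all but 5, so r6c6=5.
Step 14. [r6c7∈{4}] only 4 remains possible at r6c7. So r6c7=4.
Step 15. [r6c2∈{9}] nothing but 9 survives at r6c2 ⇒ r6c2=9.
Step 16. [r8c1∈{7}] nothing but 7 survives at r8c1, so r8c1=7.
Step 17. [r3c1∈{2}] r3c1's peers cover all but 2. So r3c1=2.
Step 18. [r1c2∈{8}] r1c2's peers cover all but 8, so r1c2=8.
Step 19. [r7c9∈{4}] r7c9 has the single candidate 4. So r7c9=4.
Step 20. [r9c6∈{9}] nothing but 9 survives at r9c6 ⇒ r9c6=9.
Step 21. [r2c1∈{5}] r2c1's peers cover all but 5 ⇒ r2c1=5.
Step 22. [r8c3∈{6}] r8c3 has the single candidate 6, so r8c3=6.
Step 23. [r5c2∈{1}] only 1 remains possible at r5c2. So r5c2=1.
Step 24. [r1c3∈{9}] r1c3 has the single candidate 9, so r1c3=9.
Step 25. [r9c7∈{8}] nothing but 8 survives at r9c7. So r9c7=8.
Step 26. [r4c6∈{2}] r4c6's peers cover all but 2, so r4c6=2.
Step 27. [r2c6∈{6}] nothing but 6 survives at r2c6, so r2c6=6.
Step 28. [r4c7∈{6}] r4c7 is down to just 6, so r4c7=6.
Step 29. [r5c9∈{3}] r5c9 has the single candidate 3, so r5c9=3.
Step 30. [r8c4∈{2}] r8c4's peers cover all but 2 ⇒ r8c4=2.
Step 31. [r1c9∈{6}] nothing but 6 survives at r1c9, so r1c9=6.
Step 32. [r7c5∈{1}] r7c5 is down to just 1. So r7c5=1.
Step 33. [r6c9∈{7}] nothing but 7 survives at r6c9, so r6c9=7.
Step 34. [r4c8∈{5}] r4c8 is down to just 5, so r4c8=5.
Step 35. [r9c1∈{1}] r9c1 is down to just 1, so r9c1=1.
Step 36. [r7c4∈{3}] only 3 remains possible at r7c4. So r7c4=3.
Step 37. [r2c2∈{3}] only 3 remains possible at r2c2. So r2c2=3.
Step 38. [r1c8∈{1}] r1c8's peers cover all but 1, so r1c8=1.

Answer: 4 8 9 5 7 3 2 1 6 / 5 3 1 4 2 6 7 9 8 / 2 6 7 8 9 1 3 4 5 / 3 7 4 9 8 2 6 5 1 / 8 1 5 7 6 4 9 2 3 / 6 9 2 1 3 5 4 8 7 / 9 2 8 3 1 7 5 6 4 / 7 4 6 2 5 8 1 3 9 / 1 5 3 6 4 9 8 7 2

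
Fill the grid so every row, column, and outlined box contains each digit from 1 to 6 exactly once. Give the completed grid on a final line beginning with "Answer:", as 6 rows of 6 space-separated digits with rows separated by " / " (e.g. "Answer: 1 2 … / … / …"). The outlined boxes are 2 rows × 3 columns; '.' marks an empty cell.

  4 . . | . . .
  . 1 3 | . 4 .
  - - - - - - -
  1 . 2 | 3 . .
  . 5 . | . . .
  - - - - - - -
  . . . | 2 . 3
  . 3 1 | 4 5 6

Step 1. [r1c2∈{2,6}] across col 2, 2 lands solely at r1c2, so r1c2=2.
Step 2. [r3c5∈{6}] only 6 remains possible at r3c5 ⇒ r3c5=6.
Step 3. [r5c2∈{4,6}] col 2 places 6 nowhere but r5c2. So r5c2=6.
Step 4. [r3c6∈{4,5}] in row 3, 5 fits only at r3c6. So r3c6=5.
Step 5. [r4c6∈{1,2,4}] r4c6 is the only open cell in col 6 admitting 4, so r4c6=4.
Step 6. [r4c3∈{6}] only 6 remains possible at r4c3 ⇒ r4c3=6.
Step 7. [r1c3∈{5}] nothing but 5 survives at r1c3 ⇒ r1c3=5.
Step 8. [r4c4∈{1}] r4c4's peers cover all but 1, so r4c4=1.
Step 9. [r2c4∈{5,6}] across row 2, 5 lands solely at r2c4 ⇒ r2c4=5.
Step 10. [r1c6∈{1}] r1c6's peers cover all but 1. So r1c6=1.
Step 11. [r5c5∈{1}] r5c5 is down to just 1. So r5c5=1.
Step 12. [r1c4∈{6}] r1c4 is down to just 6 ⇒ r1c4=6.
Step 13. [r1c5∈{3}] only 3 remains possible at r1c5, so r1c5=3.
Step 14. [r6c1∈{2}] r6c1 is down to just 2 ⇒ r6c1=2.
Step 15. [r4c5∈{2}] nothing but 2 survives at r4c5. So r4c5=2.
Step 16. [r5c3∈{4}] only 4 remains possible at r5c3 ⇒ r5c3=4.
Step 17. [r2c1∈{6}] r2c1's peers cover all but 6 ⇒ r2c1=6.
Step 18. [r4c1∈{3}] nothing but 3 survives at r4c1 ⇒ r4c1=3.
Step 19. [r5c1∈{5}] r5c1 has the single candidate 5, so r5c1=5.
Step 20. [r2c6∈{2}] r2c6 has the single candidate 2. So r2c6=2.
Step 21. [r3c2∈{4}] r3c2's peers cover all but 4, so r3c2=4.

Answer: 4 2 5 6 3 1 / 6 1 3 5 4 2 / 1 4 2 3 6 5 / 3 5 6 1 2 4 / 5 6 4 2 1 3 / 2 3 1 4 5 6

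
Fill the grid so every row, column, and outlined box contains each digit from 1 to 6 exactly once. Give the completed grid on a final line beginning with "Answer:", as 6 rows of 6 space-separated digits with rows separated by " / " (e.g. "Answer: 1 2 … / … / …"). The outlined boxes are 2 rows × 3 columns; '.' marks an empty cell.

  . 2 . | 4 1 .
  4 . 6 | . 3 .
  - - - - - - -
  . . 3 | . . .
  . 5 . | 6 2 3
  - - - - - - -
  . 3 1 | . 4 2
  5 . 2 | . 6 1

Step 1. [r2c6∈{5}] nothing but 5 survives at r2c6. So r2c6=5.
Step 2. [r3c2∈{1,4,6}] 6 has one home in col 2: r3c2 ⇒ r3c2=6.
Step 3. [r3c4∈{1,5}] across col 4, 1 lands solely at r3c4 ⇒ r3c4=1.
Step 4. [r6c4∈{3}] only 3 remains possible at r6c4, so r6c4=3.
Step 5. [r5c1∈{6}] only 6 remains possible at r5c1. So r5c1=6.
Step 6. [r2c2∈{1}] only 1 remains possible at r2c2, so r2c2=1.
Step 7. [r4c3∈{4}] r4c3 has the single candidate 4. So r4c3=4.
Step 8. [r2c4∈{2}] r2c4 is down to just 2, so r2c4=2.
Step 9. [r3c1∈{2}] r3c1 is down to just 2. So r3c1=2.
Step 10. [r1c1∈{3}] r1c1 has the single candidate 3, so r1c1=3.
Step 11. [r4c1∈{1}] r4c1's peers cover all but 1 ⇒ r4c1=1.
Step 12. [r1c6∈{6}] r1c6 has the single candidate 6 ⇒ r1c6=6.
Step 13. [r3c6∈{4}] nothing but 4 survives at r3c6. So r3c6=4.
Step 14. [r3c5∈{5}] r3c5 has the single candidate 5, so r3c5=5.
Step 15. [r5c4∈{5}] nothing but 5 survives at r5c4. So r5c4=5.
Step 16. [r1c3∈{5}] r1c3 has the single candidate 5, so r1c3=5.
Step 17. [r6c2∈{4}] nothing but 4 survives at r6c2, so r6c2=4.

Answer: 3 2 5 4 1 6 / 4 1 6 2 3 5 / 2 6 3 1 5 4 / 1 5 4 6 2 3 / 6 3 1 5 4 2 / 5 4 2 3 6 1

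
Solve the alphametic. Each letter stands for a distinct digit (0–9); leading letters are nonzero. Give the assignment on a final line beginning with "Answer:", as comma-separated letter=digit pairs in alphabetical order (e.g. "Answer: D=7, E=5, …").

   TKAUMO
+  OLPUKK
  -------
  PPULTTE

Step 1. [col 1: O + K ≡ E (mod 10)] O=5 is one option consistent with column 1 (O + K ≡ E (mod 10), carry-in 0) — take it. So O=5.
Step 2. [col 1: O + K ≡ E (mod 10)] no forcing yet in column 1 (carry-in 0); E=7 is free and consistent — try it ⇒ E=7.
Step 3. [P] the sum has 7 digits but both addends have 6; that extra leading digit P is the final carry, namely 1. So P=1.
Step 4. [col 1: O + K ≡ E (mod 10)] column 1 reads O+K+carry(0)=E with O=5, E=7; with digits 1,5,7 already taken and all letters distinct, the only value for K is 2 ⇒ K=2.
Step 5. [col 2: M + K ≡ T (mod 10)] column 2 (M + K ≡ T (mod 10), carry-in 0) doesn't pin T yet; pick T=6 and continue. So T=6.
Step 6. [col 2: M + K ≡ T (mod 10)] in column 2 we have M+K≡T with carry-in 0; given K=2, T=6 and digits 1,2,5,6,7 already taken and all letters distinct, that pins M to 4, so M=4.
Step 7. [col 3: U + U ≡ T (mod 10)] column 3 (U + U ≡ T (mod 10), carry-in 0) doesn't pin U yet; pick U=3 and continue ⇒ U=3.
Step 8. [col 4: A + P ≡ L (mod 10)] no forcing yet in column 4 (carry-in 0); A=9 is free and consistent — try it ⇒ A=9.
Step 9. [col 4: A + P ≡ L (mod 10)] column 4 reads A+P+carry(0)=L with A=9, P=1; with digits 1,2,3,4,5,6,7,9 already taken and all letters distinct, the only value for L is 0 ⇒ L=0.

Answer: A=9, E=7, K=2, L=0, M=4, O=5, P=1, T=6, U=3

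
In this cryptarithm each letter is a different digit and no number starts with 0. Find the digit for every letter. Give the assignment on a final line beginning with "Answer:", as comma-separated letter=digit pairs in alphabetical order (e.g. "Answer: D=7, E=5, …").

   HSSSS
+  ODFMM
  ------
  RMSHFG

Step 1. [col 1: S + M ≡ G (mod 10)] column 1 (S + M ≡ G (mod 10), carry-in 0) doesn't pin M yet; pick M=7 and continue. So M=7.
Step 2. [col 1: S + M ≡ G (mod 10)] S=5 is one option consistent with column 1 (S + M ≡ G (mod 10), carry-in 0) — take it ⇒ S=5.
Step 3. [R] R is the leading digit of a 6-digit sum of two 5-digit numbers; the final carry is exactly 1 ⇒ R=1.
Step 4. [col 1: S + M ≡ G (mod 10)] in column 1 we have S+M≡G with carry-in 0; given S=5, M=7 and digits 1,5,7 already taken and all letters distinct, that pins G to 2. So G=2.
Step 5. [col 2: S + M ≡ F (mod 10)] from column 2 (S=5, M=7, carry-in 1, digits 1,2,5,7 already taken and all letters distinct): F must equal 3 ⇒ F=3.
Step 6. [col 3: S + F ≡ H (mod 10)] in column 3 we have S+F≡H with carry-in 1; given S=5, F=3 and digits 1,2,3,5,7 already taken and all letters distinct, that pins H to 9. So H=9.
Step 7. [col 4: S + D ≡ S (mod 10)] in column 4 we have S+D≡S with carry-in 0; given S=5 and digits 1,2,3,5,7,9 already taken and all letters distinct, that pins D to 0. So D=0.
Step 8. [col 5: H + O ≡ M (mod 10)] column 5: given H=9, M=7, carry-in 0, and digits 0,1,2,3,5,7,9 already taken and all letters distinct, H+O≡M (mod 10) forces O=8. So O=8.

Answer: D=0, F=3, G=2, H=9, M=7, O=8, R=1, S=5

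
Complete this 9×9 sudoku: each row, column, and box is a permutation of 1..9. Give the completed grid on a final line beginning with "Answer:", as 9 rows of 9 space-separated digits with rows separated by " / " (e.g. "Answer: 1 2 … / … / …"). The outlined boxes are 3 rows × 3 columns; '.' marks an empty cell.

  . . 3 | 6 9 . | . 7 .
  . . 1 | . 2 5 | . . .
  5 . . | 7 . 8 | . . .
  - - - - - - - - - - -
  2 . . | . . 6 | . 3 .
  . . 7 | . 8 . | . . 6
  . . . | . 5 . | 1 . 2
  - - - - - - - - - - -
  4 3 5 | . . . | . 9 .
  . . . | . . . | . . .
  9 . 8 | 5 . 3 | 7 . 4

Step 1. [r1c1∈{8}] only 8 remains possible at r1c1 ⇒ r1c1=8.
Step 2. [r6c6∈{4,7,9}] 7 has one home in row 6: r6c6 ⇒ r6c6=7.
Step 3. [r3c5∈{1,3,4}] in col 5, 3 fits only at r3c5. So r3c5=3.
Step 4. [r2c4∈{4}] only 4 remains possible at r2c4, so r2c4=4.
Step 5. [r1c6∈{1}] nothing but 1 survives at r1c6. So r1c6=1.
Step 6. [r7c6∈{2}] r7c6's peers cover all but 2, so r7c6=2.
Step 7. [r7c5∈{1,6,7}] in row 7, 7 fits only at r7c5, so r7c5=7.
Step 8. [r7c7∈{6,8}] row 7 places 6 nowhere but r7c7. So r7c7=6.
Step 9. [r1c9∈{5}] r1c9 is down to just 5. So r1c9=5.
Step 10. [r5c4∈{1,2,3,9}] in row 5, 2 fits only at r5c4 ⇒ r5c4=2.
Step 11. [r4c9∈{7,8,9}] r4c9 is the only open cell in row 4 admitting 7. So r4c9=7.
Step 12. [r5c1∈{1,3}] 3 has one home in row 5: r5c1 ⇒ r5c1=3.
Step 13. [r8c1∈{1,6,7}] 1 has one home in col 1: r8c1. So r8c1=1.
Step 14. [r5c2∈{1,4,5,9}] across row 5, 1 lands solely at r5c2. So r5c2=1.
Step 15. [r4c2∈{4,5,8,9}] r4c2 is the only open cell in col 2 admitting 5 ⇒ r4c2=5.
Step 16. [r4c7∈{4,8,9}] across row 4, 8 lands solely at r4c7 ⇒ r4c7=8.
Step 17. [r5c7∈{4,5,9}] box 6 places 9 nowhere but r5c7. So r5c7=9.
Step 18. [r6c8∈{4}] r6c8 is down to just 4, so r6c8=4.
Step 19. [r8c2∈{2,6,7}] across row 8, 7 lands solely at r8c2. So r8c2=7.
Step 20. [r8c7∈{2,3,5}] in col 7, 5 fits only at r8c7. So r8c7=5.
Step 21. [r6c1∈{6}] r6c1 is down to just 6, so r6c1=6.
Step 22. [r6c3∈{9}] nothing but 9 survives at r6c3, so r6c3=9.
Step 23. [r4c3∈{4}] r4c3 is down to just 4, so r4c3=4.
Step 24. [r4c5∈{1}] r4c5's peers cover all but 1, so r4c5=1.
Step 25. [r9c8∈{1,2}] across row 9, 1 lands solely at r9c8, so r9c8=1.
Step 26. [r7c9∈{8}] r7c9's peers cover all but 8. So r7c9=8.
Step 27. [r9c2∈{2,6}] row 9 places 2 nowhere but r9c2 ⇒ r9c2=2.
Step 28. [r1c7∈{2,4}] 2 has one home in row 1: r1c7, so r1c7=2.
Step 29. [r3c8∈{6}] r3c8 is down to just 6. So r3c8=6.
Step 30. [r8c5∈{4,6}] 4 has one home in col 5: r8c5. So r8c5=4.
Step 31. [r8c9∈{3}] r8c9's peers cover all but 3. So r8c9=3.
Step 32. [r2c9∈{9}] r2c9 is down to just 9, so r2c9=9.
Step 33. [r3c7∈{4}] r3c7 has the single candidate 4, so r3c7=4.
Step 34. [r8c4∈{8,9}] row 8 places 8 nowhere but r8c4 ⇒ r8c4=8.
Step 35. [r9c5∈{6}] r9c5 is down to just 6. So r9c5=6.
Step 36. [r6c2∈{8}] r6c2 is down to just 8 ⇒ r6c2=8.
Step 37. [r3c9∈{1}] r3c9 has the single candidate 1 ⇒ r3c9=1.
Step 38. [r7c4∈{1}] r7c4 is down to just 1, so r7c4=1.
Step 39. [r5c6∈{4}] r5c6 is down to just 4. So r5c6=4.
Step 40. [r8c3∈{6}] only 6 remains possible at r8c3, so r8c3=6.
Step 41. [r2c1∈{7}] r2c1 has the single candidate 7 ⇒ r2c1=7.
Step 42. [r8c8∈{2}] r8c8 is down to just 2 ⇒ r8c8=2.
Step 43. [r4c4∈{9}] nothing but 9 survives at r4c4. So r4c4=9.
Step 44. [r2c2∈{6}] nothing but 6 survives at r2c2 ⇒ r2c2=6.
Step 45. [r3c2∈{9}] only 9 remains possible at r3c2, so r3c2=9.
Step 46. [r2c8∈{8}] r2c8 is down to just 8, so r2c8=8.
Step 47. [r2c7∈{3}] r2c7's peers cover all but 3. So r2c7=3.
Step 48. [r6c4∈{3}] r6c4 has the single candidate 3, so r6c4=3.
Step 49. [r8c6∈{9}] only 9 remains possible at r8c6, so r8c6=9.
Step 50. [r1c2∈{4}] nothing but 4 survives at r1c2 ⇒ r1c2=4.
Step 51. [r3c3∈{2}] r3c3 has the single candidate 2, so r3c3=2.
Step 52. [r5c8∈{5}] nothing but 5 survives at r5c8 ⇒ r5c8=5.

Answer: 8 4 3 6 9 1 2 7 5 / 7 6 1 4 2 5 3 8 9 / 5 9 2 7 3 8 4 6 1 / 2 5 4 9 1 6 8 3 7 / 3 1 7 2 8 4 9 5 6 / 6 8 9 3 5 7 1 4 2 / 4 3 5 1 7 2 6 9 8 / 1 7 6 8 4 9 5 2 3 / 9 2 8 5 6 3 7 1 4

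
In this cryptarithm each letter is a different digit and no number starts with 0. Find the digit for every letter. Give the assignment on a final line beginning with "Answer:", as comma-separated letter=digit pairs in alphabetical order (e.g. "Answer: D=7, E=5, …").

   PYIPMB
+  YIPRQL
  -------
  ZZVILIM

Step 1. [Z] Z is the leading digit of a 7-digit sum of two 6-digit numbers; the final carry is exactly 1 ⇒ Z=1.
Step 2. [col 1: B + L ≡ M (mod 10)] L=5 is one option consistent with column 1 (B + L ≡ M (mod 10), carry-in 0) — take it ⇒ L=5.
Step 3. [col 1: B + L ≡ M (mod 10)] no forcing yet in column 1 (carry-in 0); B=8 is free and consistent — try it. So B=8.
Step 4. [col 1: B + L ≡ M (mod 10)] column 1: given B=8, L=5, carry-in 0, and digits 1,5,8 already taken and all letters distinct, B+L≡M (mod 10) forces M=3 ⇒ M=3.
Step 5. [col 2: M + Q ≡ I (mod 10)] no forcing yet in column 2 (carry-in 1); Q=0 is free and consistent — try it, so Q=0.
Step 6. [col 2: M + Q ≡ I (mod 10)] column 2 reads M+Q+carry(1)=I with M=3, Q=0; with digits 0,1,3,5,8 already taken and all letters distinct, the only value for I is 4. So I=4.
Step 7. [col 3: P + R ≡ L (mod 10)] R=6 is one option consistent with column 3 (P + R ≡ L (mod 10), carry-in 0) — take it. So R=6.
Step 8. [col 3: P + R ≡ L (mod 10)] in column 3 we have P+R≡L with carry-in 0; given R=6, L=5 and digits 0,1,3,4,5,6,8 already taken and all letters distinct, that pins P to 9 ⇒ P=9.
Step 9. [col 5: Y + I ≡ V (mod 10)] column 5 (Y + I ≡ V (mod 10), carry-in 1) doesn't pin V yet; pick V=7 and continue ⇒ V=7.
Step 10. [col 5: Y + I ≡ V (mod 10)] in column 5 we have Y+I≡V with carry-in 1; given I=4, V=7 and digits 0,1,3,4,5,6,7,8,9 already taken and all letters distinct, that pins Y to 2, so Y=2.

Answer: B=8, I=4, L=5, M=3, P=9, Q=0, R=6, V=7, Y=2, Z=1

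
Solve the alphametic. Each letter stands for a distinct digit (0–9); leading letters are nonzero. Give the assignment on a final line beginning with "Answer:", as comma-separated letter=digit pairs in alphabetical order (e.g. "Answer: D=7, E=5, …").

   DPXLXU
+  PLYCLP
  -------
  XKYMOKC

Step 1. [col 1: U + P ≡ C (mod 10)] no forcing yet in column 1 (carry-in 0); C=3 is free and consistent — try it. So C=3.
Step 2. [col 1: U + P ≡ C (mod 10)] several values work for U in column 1 (U + P ≡ C (mod 10), carry-in 0); try U=7 ⇒ U=7.
Step 3. [X] X is the leading digit of a 7-digit sum of two 6-digit numbers; the final carry is exactly 1. So X=1.
Step 4. [col 1: U + P ≡ C (mod 10)] from column 1 (U=7, C=3, carry-in 0, digits 1,3,7 already taken and all letters distinct): P must equal 6 ⇒ P=6.
Step 5. [col 2: X + L ≡ K (mod 10)] column 2 (X + L ≡ K (mod 10), carry-in 1) doesn't pin K yet; pick K=4 and continue ⇒ K=4.
Step 6. [col 2: X + L ≡ K (mod 10)] column 2: given X=1, K=4, carry-in 1, and digits 1,3,4,6,7 already taken and all letters distinct, X+L≡K (mod 10) forces L=2. So L=2.
Step 7. [col 3: L + C ≡ O (mod 10)] column 3 reads L+C+carry(0)=O with L=2, C=3; with digits 1,2,3,4,6,7 already taken and all letters distinct, the only value for O is 5 ⇒ O=5.
Step 8. [col 4: X + Y ≡ M (mod 10)] several values work for Y in column 4 (X + Y ≡ M (mod 10), carry-in 0); try Y=9. So Y=9.
Step 9. [col 4: X + Y ≡ M (mod 10)] from column 4 (X=1, Y=9, carry-in 0, digits 1,2,3,4,5,6,7,9 already taken and all letters distinct): M must equal 0, so M=0.
Step 10. [col 6: D + P ≡ K (mod 10)] in column 6 we have D+P≡K with carry-in 0; given P=6, K=4 and digits 0,1,2,3,4,5,6,7,9 already taken and all letters distinct, that pins D to 8 ⇒ D=8.

Answer: C=3, D=8, K=4, L=2, M=0, O=5, P=6, U=7, X=1, Y=9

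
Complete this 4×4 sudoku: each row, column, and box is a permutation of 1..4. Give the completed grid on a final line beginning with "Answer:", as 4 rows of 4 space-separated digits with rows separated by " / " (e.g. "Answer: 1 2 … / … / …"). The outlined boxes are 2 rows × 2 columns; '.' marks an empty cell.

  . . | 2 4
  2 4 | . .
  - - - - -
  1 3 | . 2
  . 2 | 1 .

Step 1. [r2c3∈{3}] only 3 remains possible at r2c3. So r2c3=3.
Step 2. [r2c4∈{1}] only 1 remains possible at r2c4, so r2c4=1.
Step 3. [r4c1∈{4}] nothing but 4 survives at r4c1 ⇒ r4c1=4.
Step 4. [r1c1∈{3}] r1c1 has the single candidate 3. So r1c1=3.
Step 5. [r3c3∈{4}] r3c3 is down to just 4. So r3c3=4.
Step 6. [r4c4∈{3}] nothing but 3 survives at r4c4, so r4c4=3.
Step 7. [r1c2∈{1}] r1c2 has the single candidate 1. So r1c2=1.

Answer: 3 1 2 4 / 2 4 3 1 / 1 3 4 2 / 4 2 1 3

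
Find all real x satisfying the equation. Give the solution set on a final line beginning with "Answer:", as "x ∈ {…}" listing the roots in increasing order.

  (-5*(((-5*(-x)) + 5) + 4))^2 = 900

Step 1. [(-5*(((-5*(-x)) + 5) + 4))^2 = 900] 900 ≥ 0, LHS is (·)² — take ±√ ⇒ sqrt: -5*(((-5*(-x)) + 5) + 4) = 30 or -30.
Step 2. [-5*(((-5*(-x)) + 5) + 4) = 30 or -30] -5 out front; divide by -5, so div: ((-5*(-x)) + 5) + 4 = -6 or 6.
Step 3. [((-5*(-x)) + 5) + 4 = -6 or 6] +4 is outermost — subtract 4 both sides. So sub: (-5*(-x)) + 5 = -10 or 2.
Step 4. [(-5*(-x)) + 5 = -10 or 2] +5 is outermost — subtract 5 both sides, so sub: -5*(-x) = -15 or -3.
Step 5. [-5*(-x) = -15 or -3] -5 out front; divide by -5 ⇒ div: -x = 3 or 3/5.
Step 6. [-x = 3 or 3/5] flip signs both sides. So neg: x = -3 or -3/5.

Answer: x ∈ {-3, -3/5}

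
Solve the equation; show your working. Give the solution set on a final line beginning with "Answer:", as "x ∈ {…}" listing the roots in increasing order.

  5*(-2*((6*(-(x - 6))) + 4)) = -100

Step 1. [5*(-2*((6*(-(x - 6))) + 4)) = -100] 5·(inner) — divide through by 5. So div: -2*((6*(-(x - 6))) + 4) = -20.
Step 2. [-2*((6*(-(x - 6))) + 4) = -20] divide by the outer -2. So div: (6*(-(x - 6))) + 4 = 10.
Step 3. [(6*(-(x - 6))) + 4 = 10] +4 is outermost — subtract 4 both sides, so sub: 6*(-(x - 6)) = 6.
Step 4. [6*(-(x - 6)) = 6] 6 out front; divide by 6, so div: -(x - 6) = 1.
Step 5. [-(x - 6) = 1] flip signs both sides, so neg: x - 6 = -1.
Step 6. [x - 6 = -1] -6 is outermost — add 6 both sides ⇒ sub: x = 5.

Answer: x ∈ {5}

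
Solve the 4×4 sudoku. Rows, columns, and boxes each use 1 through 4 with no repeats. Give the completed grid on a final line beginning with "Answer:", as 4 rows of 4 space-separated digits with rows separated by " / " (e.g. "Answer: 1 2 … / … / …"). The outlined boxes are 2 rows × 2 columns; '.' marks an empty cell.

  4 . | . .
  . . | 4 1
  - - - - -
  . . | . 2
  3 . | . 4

Step 1. [r1c2∈{1,2,3}] across row 1, 1 lands solely at r1c2 ⇒ r1c2=1.
Step 2. [r3c3∈{1,3}] r3c3 is the only open cell in row 3 admitting 3. So r3c3=3.
Step 3. [r4c2∈{2}] only 2 remains possible at r4c2 ⇒ r4c2=2.
Step 4. [r2c2∈{3}] r2c2 has the single candidate 3, so r2c2=3.
Step 5. [r1c3∈{2}] only 2 remains possible at r1c3, so r1c3=2.
Step 6. [r2c1∈{2}] only 2 remains possible at r2c1. So r2c1=2.
Step 7. [r3c1∈{1}] nothing but 1 survives at r3c1, so r3c1=1.
Step 8. [r4c3∈{1}] r4c3's peers cover all but 1, so r4c3=1.
Step 9. [r3c2∈{4}] nothing but 4 survives at r3c2 ⇒ r3c2=4.
Step 10. [r1c4∈{3}] r1c4's peers cover all but 3, so r1c4=3.

Answer: 4 1 2 3 / 2 3 4 1 / 1 4 3 2 / 3 2 1 4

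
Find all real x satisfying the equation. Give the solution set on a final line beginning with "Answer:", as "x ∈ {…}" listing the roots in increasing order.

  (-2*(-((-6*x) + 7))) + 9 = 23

Step 1. [(-2*(-((-6*x) + 7))) + 9 = 23] the outer +9 inverts by subtracting 9 ⇒ sub: -2*(-((-6*x) + 7)) = 14.
Step 2. [-2*(-((-6*x) + 7)) = 14] divide by the outer -2 ⇒ div: -((-6*x) + 7) = -7.
Step 3. [-((-6*x) + 7) = -7] leading − — multiply by −1, so neg: (-6*x) + 7 = 7.
Step 4. [(-6*x) + 7 = 7] 7 comes off first (subtract 7). So sub: -6*x = 0.
Step 5. [-6*x = 0] divide by the outer -6 ⇒ div: x = 0.

Answer: x ∈ {0}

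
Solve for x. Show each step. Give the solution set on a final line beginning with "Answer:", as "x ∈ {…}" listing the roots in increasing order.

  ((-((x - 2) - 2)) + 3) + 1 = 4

Step 1. [((-((x - 2) - 2)) + 3) + 1 = 4] +1 is outermost — subtract 1 both sides. So sub: (-((x - 2) - 2)) + 3 = 3.
Step 2. [(-((x - 2) - 2)) + 3 = 3] subtract 3: x sits inside (… + 3), so sub: -((x - 2) - 2) = 0.
Step 3. [-((x - 2) - 2) = 0] LHS negated; negate both sides. So neg: (x - 2) - 2 = 0.
Step 4. [(x - 2) - 2 = 0] peel the -2: add 2 from each side ⇒ sub: x - 2 = 2.
Step 5. [x - 2 = 2] -2 is outermost — add 2 both sides ⇒ sub: x = 4.

Answer: x ∈ {4}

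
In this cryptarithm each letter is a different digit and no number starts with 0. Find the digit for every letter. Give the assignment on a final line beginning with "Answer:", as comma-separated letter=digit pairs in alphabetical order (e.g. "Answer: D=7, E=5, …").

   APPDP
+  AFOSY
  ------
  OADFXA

Step 1. [col 1: P + Y ≡ A (mod 10)] column 1 (P + Y ≡ A (mod 10), carry-in 0) doesn't pin Y yet; pick Y=4 and continue, so Y=4.
Step 2. [O] the sum has 6 digits but both addends have 5; that extra leading digit O is the final carry, namely 1 ⇒ O=1.
Step 3. [col 1: P + Y ≡ A (mod 10)] several values work for P in column 1 (P + Y ≡ A (mod 10), carry-in 0); try P=5. So P=5.
Step 4. [col 1: P + Y ≡ A (mod 10)] from column 1 (P=5, Y=4, carry-in 0, digits 1,4,5 already taken and all letters distinct): A must equal 9 ⇒ A=9.
Step 5. [col 2: D + S ≡ X (mod 10)] no forcing yet in column 2 (carry-in 0); X=0 is free and consistent — try it, so X=0.
Step 6. [col 2: D + S ≡ X (mod 10)] D=2 is one option consistent with column 2 (D + S ≡ X (mod 10), carry-in 0) — take it ⇒ D=2.
Step 7. [col 2: D + S ≡ X (mod 10)] in column 2 we have D+S≡X with carry-in 0; given D=2, X=0 and digits 0,1,2,4,5,9 already taken and all letters distinct, that pins S to 8. So S=8.
Step 8. [col 3: P + O ≡ F (mod 10)] column 3 reads P+O+carry(1)=F with P=5, O=1; with digits 0,1,2,4,5,8,9 already taken and all letters distinct, the only value for F is 7. So F=7.

Answer: A=9, D=2, F=7, O=1, P=5, S=8, X=0, Y=4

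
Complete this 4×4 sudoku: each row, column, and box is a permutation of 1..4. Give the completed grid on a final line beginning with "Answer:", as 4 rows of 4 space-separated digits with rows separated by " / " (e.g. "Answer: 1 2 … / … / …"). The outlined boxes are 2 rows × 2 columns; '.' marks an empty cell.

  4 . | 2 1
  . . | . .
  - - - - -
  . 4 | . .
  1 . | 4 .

Step 1. [r2c3∈{3}] r2c3 is down to just 3. So r2c3=3.
Step 2. [r3c1∈{2,3}] col 1 places 3 nowhere but r3c1. So r3c1=3.
Step 3. [r4c2∈{2}] only 2 remains possible at r4c2 ⇒ r4c2=2.
Step 4. [r1c2∈{3}] r1c2's peers cover all but 3, so r1c2=3.
Step 5. [r3c3∈{1}] r3c3 has the single candidate 1, so r3c3=1.
Step 6. [r2c2∈{1}] r2c2 is down to just 1, so r2c2=1.
Step 7. [r4c4∈{3}] nothing but 3 survives at r4c4 ⇒ r4c4=3.
Step 8. [r3c4∈{2}] nothing but 2 survives at r3c4, so r3c4=2.
Step 9. [r2c4∈{4}] r2c4 is down to just 4, so r2c4=4.
Step 10. [r2c1∈{2}] only 2 remains possible at r2c1, so r2c1=2.

Answer: 4 3 2 1 / 2 1 3 4 / 3 4 1 2 / 1 2 4 3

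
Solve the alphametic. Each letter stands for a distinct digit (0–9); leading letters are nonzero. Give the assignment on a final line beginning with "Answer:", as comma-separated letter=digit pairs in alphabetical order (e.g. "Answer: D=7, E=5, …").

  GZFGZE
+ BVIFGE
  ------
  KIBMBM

Step 1. [col 1: E + E ≡ M (mod 10)] no forcing yet in column 1 (carry-in 0); M=8 is free and consistent — try it. So M=8.
Step 2. [col 1: E + E ≡ M (mod 10)] several values work for E in column 1 (E + E ≡ M (mod 10), carry-in 0); try E=9 ⇒ E=9.
Step 3. [col 2: Z + G ≡ B (mod 10)] column 2 (Z + G ≡ B (mod 10), carry-in 1) doesn't pin Z yet; pick Z=0 and continue, so Z=0.
Step 4. [col 2: Z + G ≡ B (mod 10)] no forcing yet in column 2 (carry-in 1); B=2 is free and consistent — try it, so B=2.
Step 5. [col 2: Z + G ≡ B (mod 10)] column 2 reads Z+G+carry(1)=B with Z=0, B=2; with digits 0,2,8,9 already taken and all letters distinct, the only value for G is 1. So G=1.
Step 6. [col 3: G + F ≡ M (mod 10)] from column 3 (G=1, M=8, carry-in 0, digits 0,1,2,8,9 already taken and all letters distinct): F must equal 7 ⇒ F=7.
Step 7. [col 4: F + I ≡ B (mod 10)] from column 4 (F=7, B=2, carry-in 0, digits 0,1,2,7,8,9 already taken and all letters distinct): I must equal 5 ⇒ I=5.
Step 8. [col 5: Z + V ≡ I (mod 10)] column 5: given Z=0, I=5, carry-in 1, and digits 0,1,2,5,7,8,9 already taken and all letters distinct, Z+V≡I (mod 10) forces V=4. So V=4.
Step 9. [col 6: G + B ≡ K (mod 10)] column 6 reads G+B+carry(0)=K with G=1, B=2; with digits 0,1,2,4,5,7,8,9 already taken and all letters distinct, the only value for K is 3, so K=3.

Answer: B=2, E=9, F=7, G=1, I=5, K=3, M=8, V=4, Z=0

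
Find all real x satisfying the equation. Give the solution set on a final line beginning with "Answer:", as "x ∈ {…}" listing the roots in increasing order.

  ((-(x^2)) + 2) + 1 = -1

Step 1. [((-(x^2)) + 2) + 1 = -1] subtract 1: x sits inside (… + 1), so sub: (-(x^2)) + 2 = -2.
Step 2. [(-(x^2)) + 2 = -2] +2 is outermost — subtract 2 both sides ⇒ sub: -(x^2) = -4.
Step 3. [-(x^2) = -4] LHS negated; negate both sides, so neg: x^2 = 4.
Step 4. [x^2 = 4] √ both sides: 4 ≥ 0 gives two branches ⇒ sqrt: x = 2 or -2.

Answer: x ∈ {-2, 2}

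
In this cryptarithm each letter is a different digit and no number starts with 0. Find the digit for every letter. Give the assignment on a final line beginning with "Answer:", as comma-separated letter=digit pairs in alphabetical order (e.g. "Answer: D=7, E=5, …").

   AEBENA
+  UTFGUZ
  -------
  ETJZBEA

Step 1. [col 1: A + Z ≡ A (mod 10)] from column 1 (nothing yet, carry-in 0, all letters distinct, none taken yet): Z must equal 0. So Z=0.
Step 2. [E] adding two 6-digit numbers gives at most 6+1 digits, and here it does — E is that final carry and must be 1. So E=1.
Step 3. [col 1: A + Z ≡ A (mod 10)] A=9 is one option consistent with column 1 (A + Z ≡ A (mod 10), carry-in 0) — take it ⇒ A=9.
Step 4. [col 2: N + U ≡ E (mod 10)] no forcing yet in column 2 (carry-in 0); U=4 is free and consistent — try it, so U=4.
Step 5. [col 2: N + U ≡ E (mod 10)] column 2: given U=4, E=1, carry-in 0, and digits 0,1,4,9 already taken and all letters distinct, N+U≡E (mod 10) forces N=7, so N=7.
Step 6. [col 3: E + G ≡ B (mod 10)] no forcing yet in column 3 (carry-in 1); G=6 is free and consistent — try it, so G=6.
Step 7. [col 3: E + G ≡ B (mod 10)] from column 3 (E=1, G=6, carry-in 1, digits 0,1,4,6,7,9 already taken and all letters distinct): B must equal 8, so B=8.
Step 8. [col 4: B + F ≡ Z (mod 10)] column 4 reads B+F+carry(0)=Z with B=8, Z=0; with digits 0,1,4,6,7,8,9 already taken and all letters distinct, the only value for F is 2. So F=2.
Step 9. [col 5: E + T ≡ J (mod 10)] from column 5 (E=1, carry-in 1, digits 0,1,2,4,6,7,8,9 already taken and all letters distinct): J must equal 5. So J=5.
Step 10. [col 5: E + T ≡ J (mod 10)] from column 5 (E=1, J=5, carry-in 1, digits 0,1,2,4,5,6,7,8,9 already taken and all letters distinct): T must equal 3 ⇒ T=3.

Answer: A=9, B=8, E=1, F=2, G=6, J=5, N=7, T=3, U=4, Z=0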